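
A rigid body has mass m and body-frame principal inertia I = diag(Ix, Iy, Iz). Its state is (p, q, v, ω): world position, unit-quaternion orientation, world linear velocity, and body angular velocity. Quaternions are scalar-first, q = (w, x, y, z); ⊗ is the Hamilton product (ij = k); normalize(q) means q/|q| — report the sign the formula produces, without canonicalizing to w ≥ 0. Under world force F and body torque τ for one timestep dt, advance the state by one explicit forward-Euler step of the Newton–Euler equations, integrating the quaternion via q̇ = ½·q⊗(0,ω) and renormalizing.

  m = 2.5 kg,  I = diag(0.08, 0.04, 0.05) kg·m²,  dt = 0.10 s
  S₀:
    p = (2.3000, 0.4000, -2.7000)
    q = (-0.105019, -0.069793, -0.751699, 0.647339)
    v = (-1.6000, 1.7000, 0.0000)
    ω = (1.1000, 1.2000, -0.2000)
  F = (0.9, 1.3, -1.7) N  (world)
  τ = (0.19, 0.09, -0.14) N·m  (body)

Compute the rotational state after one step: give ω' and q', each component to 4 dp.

ω' = (1.3405, 1.4415, -0.3744)
q' = (-0.0494, -0.1065, -0.7207, 0.6833)

angular accel α = (2.4050, 2.4150, -1.7440)
ω + α·dt = (1.3405, 1.4415, -0.3744)
q⊗(0,ω) = (1.1082789, -0.7419879, 0.5720915, 0.7641211)
q + ½dt·q⊗(0,ω), renormalized = (-0.0494, -0.1065, -0.7207, 0.6833)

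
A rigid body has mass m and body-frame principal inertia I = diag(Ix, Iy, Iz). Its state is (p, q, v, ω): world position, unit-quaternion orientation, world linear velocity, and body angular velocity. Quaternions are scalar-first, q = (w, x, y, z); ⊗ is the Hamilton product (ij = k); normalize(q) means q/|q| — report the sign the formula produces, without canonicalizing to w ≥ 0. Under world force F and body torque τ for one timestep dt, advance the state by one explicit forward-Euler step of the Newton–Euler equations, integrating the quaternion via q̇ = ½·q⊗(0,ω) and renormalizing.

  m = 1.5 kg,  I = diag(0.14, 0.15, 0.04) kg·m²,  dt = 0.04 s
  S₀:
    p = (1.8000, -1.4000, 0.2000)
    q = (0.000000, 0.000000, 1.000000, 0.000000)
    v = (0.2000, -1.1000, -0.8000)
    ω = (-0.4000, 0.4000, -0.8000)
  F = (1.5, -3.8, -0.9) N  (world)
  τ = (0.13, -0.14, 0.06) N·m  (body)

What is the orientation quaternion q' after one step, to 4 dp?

q' = (-0.0080, -0.0160, 0.9998, 0.0080)

Hamilton product q⊗(0,ω) = (-0.4000000, -0.8000000, 0.0000000, 0.4000000)
q' = normalize(q + ½dt·q⊗(0,ω)) = (-0.0080, -0.0160, 0.9998, 0.0080)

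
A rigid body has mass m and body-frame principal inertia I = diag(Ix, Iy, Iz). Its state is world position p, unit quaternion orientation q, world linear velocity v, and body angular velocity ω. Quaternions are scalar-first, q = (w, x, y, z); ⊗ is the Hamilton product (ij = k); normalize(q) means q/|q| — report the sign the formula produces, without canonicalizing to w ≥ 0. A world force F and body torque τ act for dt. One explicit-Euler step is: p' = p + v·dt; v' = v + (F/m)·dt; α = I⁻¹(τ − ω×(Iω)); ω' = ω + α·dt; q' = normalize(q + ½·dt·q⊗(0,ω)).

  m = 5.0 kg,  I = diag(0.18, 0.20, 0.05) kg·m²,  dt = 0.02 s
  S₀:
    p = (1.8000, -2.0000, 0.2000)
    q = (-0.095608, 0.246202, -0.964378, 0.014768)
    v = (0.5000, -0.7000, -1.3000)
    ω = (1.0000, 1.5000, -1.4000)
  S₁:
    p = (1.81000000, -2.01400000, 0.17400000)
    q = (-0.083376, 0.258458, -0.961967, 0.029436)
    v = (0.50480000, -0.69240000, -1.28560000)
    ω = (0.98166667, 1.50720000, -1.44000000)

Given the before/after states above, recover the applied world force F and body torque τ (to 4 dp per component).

F = (1.2000, 1.9000, 3.6000)
τ = (0.1500, -0.1100, -0.0700)

Δv = v₁−v₀ = (0.00480000, 0.00760000, 0.01440000)
applied force F = (1.2000, 1.9000, 3.6000)
Δω = ω₁−ω₀ = (-0.01833333, 0.00720000, -0.04000000)
applied torque τ = (0.1500, -0.1100, -0.0700)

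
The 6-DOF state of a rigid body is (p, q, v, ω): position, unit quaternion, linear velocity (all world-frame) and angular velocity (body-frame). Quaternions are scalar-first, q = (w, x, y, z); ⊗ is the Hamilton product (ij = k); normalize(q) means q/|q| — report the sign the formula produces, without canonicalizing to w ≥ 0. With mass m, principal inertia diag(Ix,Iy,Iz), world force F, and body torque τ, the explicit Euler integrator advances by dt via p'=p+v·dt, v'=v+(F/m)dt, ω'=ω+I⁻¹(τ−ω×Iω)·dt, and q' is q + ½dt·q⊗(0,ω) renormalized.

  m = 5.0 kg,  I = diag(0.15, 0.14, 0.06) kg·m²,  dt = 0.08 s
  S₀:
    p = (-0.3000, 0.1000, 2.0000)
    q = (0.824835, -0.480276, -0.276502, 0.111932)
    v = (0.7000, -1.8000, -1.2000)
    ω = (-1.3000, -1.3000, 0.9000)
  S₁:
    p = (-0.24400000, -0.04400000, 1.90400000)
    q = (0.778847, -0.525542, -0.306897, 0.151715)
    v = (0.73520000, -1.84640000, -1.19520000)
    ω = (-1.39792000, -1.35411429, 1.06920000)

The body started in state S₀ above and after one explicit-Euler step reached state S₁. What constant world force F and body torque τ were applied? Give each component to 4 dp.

Δv = v₁−v₀ = (0.03520000, -0.04640000, 0.00480000)
m·(v₁−v₀)/dt = (2.2000, -2.9000, 0.3000)
Δω = ω₁−ω₀ = (-0.09792000, -0.05411429, 0.16920000)
gyro term ω₀×Iω₀ = (0.0936, -0.1053, -0.0169)
applied torque τ = (-0.0900, -0.2000, 0.1100)

F = (2.2000, -2.9000, 0.3000)
τ = (-0.0900, -0.2000, 0.1100)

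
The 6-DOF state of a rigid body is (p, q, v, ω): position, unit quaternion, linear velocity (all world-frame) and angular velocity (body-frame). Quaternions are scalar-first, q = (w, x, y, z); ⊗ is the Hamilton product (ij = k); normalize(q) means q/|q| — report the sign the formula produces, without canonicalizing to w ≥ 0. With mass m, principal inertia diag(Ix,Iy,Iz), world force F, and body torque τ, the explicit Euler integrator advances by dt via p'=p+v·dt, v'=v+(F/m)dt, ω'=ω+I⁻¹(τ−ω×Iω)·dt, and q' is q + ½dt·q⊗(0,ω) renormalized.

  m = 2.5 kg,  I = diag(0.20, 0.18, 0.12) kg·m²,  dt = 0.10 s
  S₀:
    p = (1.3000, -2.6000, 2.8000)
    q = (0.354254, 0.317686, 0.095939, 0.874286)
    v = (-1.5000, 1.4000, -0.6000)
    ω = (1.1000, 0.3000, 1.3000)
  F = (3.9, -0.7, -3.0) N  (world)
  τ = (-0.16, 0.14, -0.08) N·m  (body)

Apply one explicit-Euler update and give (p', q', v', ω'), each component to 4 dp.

a = F/m = (1.5600, -0.2800, -1.2000)
new position p' = (1.1500, -2.4600, 2.7400)
v + (F/m)dt = (-1.3440, 1.3720, -0.7200)
angular accel α = (-0.6830, 0.1422, -0.6117)
ω' = ω + α·dt = (1.0317, 0.3142, 1.2388)
2q̇ = q⊗(0,ω) = (-1.5148081, 0.2521143, 0.6549990, 0.4503031)
updated quaternion q' = (0.2775, 0.3291, 0.1282, 0.8935)

p' = (1.1500, -2.4600, 2.7400)
q' = (0.2775, 0.3291, 0.1282, 0.8935)
v' = (-1.3440, 1.3720, -0.7200)
ω' = (1.0317, 0.3142, 1.2388)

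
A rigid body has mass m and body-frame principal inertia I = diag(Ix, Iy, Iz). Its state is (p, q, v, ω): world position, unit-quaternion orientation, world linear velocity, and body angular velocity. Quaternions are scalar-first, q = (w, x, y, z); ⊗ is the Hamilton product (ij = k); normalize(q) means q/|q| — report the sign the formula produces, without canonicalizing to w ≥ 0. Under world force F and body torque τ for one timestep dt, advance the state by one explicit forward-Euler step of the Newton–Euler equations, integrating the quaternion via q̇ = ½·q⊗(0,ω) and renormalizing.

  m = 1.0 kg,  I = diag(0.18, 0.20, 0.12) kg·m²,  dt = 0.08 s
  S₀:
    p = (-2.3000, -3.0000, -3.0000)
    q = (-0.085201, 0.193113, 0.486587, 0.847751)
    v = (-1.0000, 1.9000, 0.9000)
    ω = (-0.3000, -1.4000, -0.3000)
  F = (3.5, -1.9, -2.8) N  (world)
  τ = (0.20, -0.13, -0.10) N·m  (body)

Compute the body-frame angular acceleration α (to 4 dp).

α = (1.2978, -0.6770, -0.9033)

ω×(Iω) gyroscopic = (-0.0336, 0.0054, 0.0084)
angular accel α = (1.2978, -0.6770, -0.9033)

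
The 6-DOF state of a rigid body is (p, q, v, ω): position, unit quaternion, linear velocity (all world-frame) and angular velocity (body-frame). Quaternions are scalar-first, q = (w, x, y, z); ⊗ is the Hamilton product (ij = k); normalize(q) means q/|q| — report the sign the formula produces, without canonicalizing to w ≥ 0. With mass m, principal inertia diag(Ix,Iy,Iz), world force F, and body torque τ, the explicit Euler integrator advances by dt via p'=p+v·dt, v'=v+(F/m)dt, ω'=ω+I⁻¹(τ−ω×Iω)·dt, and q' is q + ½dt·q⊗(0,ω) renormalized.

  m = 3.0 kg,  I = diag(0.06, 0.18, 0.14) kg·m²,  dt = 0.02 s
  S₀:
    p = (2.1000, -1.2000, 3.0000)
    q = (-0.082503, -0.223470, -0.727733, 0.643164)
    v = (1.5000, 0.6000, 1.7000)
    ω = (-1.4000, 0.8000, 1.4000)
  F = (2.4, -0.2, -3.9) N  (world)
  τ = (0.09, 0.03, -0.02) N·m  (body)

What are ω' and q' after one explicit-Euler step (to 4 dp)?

(τ − ω×Iω)/I = (2.2467, -0.7044, 0.8171)
new body rate ω' = (-1.3551, 0.7859, 1.4163)
2q̇ = q⊗(0,ω) = (-0.6311012, -1.4178532, -0.6535740, -1.3131064)
q' = normalize(q + ½dt·q⊗(0,ω)) = (-0.0888, -0.2376, -0.7341, 0.6299)

ω' = (-1.3551, 0.7859, 1.4163)
q' = (-0.0888, -0.2376, -0.7341, 0.6299)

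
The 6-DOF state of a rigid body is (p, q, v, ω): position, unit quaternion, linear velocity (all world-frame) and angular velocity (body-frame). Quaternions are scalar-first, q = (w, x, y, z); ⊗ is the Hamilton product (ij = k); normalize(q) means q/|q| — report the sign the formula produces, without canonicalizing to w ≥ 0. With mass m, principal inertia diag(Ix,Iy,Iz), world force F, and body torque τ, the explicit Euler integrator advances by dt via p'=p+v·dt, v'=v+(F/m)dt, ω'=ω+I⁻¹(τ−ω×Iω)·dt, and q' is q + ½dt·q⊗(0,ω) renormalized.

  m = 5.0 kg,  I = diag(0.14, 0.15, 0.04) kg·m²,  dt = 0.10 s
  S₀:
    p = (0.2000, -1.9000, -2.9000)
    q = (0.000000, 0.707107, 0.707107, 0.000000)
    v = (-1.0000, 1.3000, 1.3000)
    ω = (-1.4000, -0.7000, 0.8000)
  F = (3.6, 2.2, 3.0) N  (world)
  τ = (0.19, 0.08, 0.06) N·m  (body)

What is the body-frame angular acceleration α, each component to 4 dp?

α = (0.9171, 1.2800, 1.2550)

gyro term ω×Iω = (0.0616, -0.1120, 0.0098)
(τ − ω×Iω)/I = (0.9171, 1.2800, 1.2550)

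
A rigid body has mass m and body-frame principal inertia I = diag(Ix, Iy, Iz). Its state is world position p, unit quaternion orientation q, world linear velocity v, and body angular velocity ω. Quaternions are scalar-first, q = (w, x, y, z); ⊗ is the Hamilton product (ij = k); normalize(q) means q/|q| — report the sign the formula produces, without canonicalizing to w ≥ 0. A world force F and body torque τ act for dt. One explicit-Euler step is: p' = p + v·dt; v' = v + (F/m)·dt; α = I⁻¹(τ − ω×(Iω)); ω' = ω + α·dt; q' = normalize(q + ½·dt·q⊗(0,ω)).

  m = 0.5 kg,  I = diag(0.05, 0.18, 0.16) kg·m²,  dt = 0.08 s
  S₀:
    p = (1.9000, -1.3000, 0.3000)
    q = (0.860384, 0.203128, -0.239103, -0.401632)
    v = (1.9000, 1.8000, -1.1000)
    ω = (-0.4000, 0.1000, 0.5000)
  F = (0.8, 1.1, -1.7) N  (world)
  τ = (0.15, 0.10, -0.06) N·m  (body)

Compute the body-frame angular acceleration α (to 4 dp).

gyro term ω×Iω = (-0.0010, 0.0220, -0.0052)
α = I⁻¹(τ − ω×Iω) = (3.0200, 0.4333, -0.3425)

α = (3.0200, 0.4333, -0.3425)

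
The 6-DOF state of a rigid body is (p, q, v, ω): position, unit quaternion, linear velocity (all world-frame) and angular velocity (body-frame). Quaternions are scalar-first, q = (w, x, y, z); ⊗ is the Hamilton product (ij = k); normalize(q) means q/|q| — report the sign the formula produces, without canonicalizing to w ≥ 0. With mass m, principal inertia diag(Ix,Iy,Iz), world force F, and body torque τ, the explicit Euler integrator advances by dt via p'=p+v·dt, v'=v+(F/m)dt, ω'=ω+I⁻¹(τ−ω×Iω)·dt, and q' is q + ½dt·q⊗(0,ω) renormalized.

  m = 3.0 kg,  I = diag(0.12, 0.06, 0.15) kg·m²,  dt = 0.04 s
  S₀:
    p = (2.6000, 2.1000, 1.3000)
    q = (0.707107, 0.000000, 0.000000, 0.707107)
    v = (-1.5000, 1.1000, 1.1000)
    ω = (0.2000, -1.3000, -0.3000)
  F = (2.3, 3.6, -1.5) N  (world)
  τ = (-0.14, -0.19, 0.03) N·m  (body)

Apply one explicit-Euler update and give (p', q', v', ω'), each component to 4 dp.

ω×(Iω) gyroscopic = (0.0351, 0.0018, 0.0156)
angular accel α = (-1.4592, -3.1967, 0.0960)
new body rate ω' = (0.1416, -1.4279, -0.2962)
q⊗(0,ω) = (0.2121321, 1.0606605, -0.7778177, -0.2121321)
q + ½dt·q⊗(0,ω), renormalized = (0.7111, 0.0212, -0.0156, 0.7026)
new position p' = (2.5400, 2.1440, 1.3440)
v + (F/m)dt = (-1.4693, 1.1480, 1.0800)

p' = (2.5400, 2.1440, 1.3440)
q' = (0.7111, 0.0212, -0.0156, 0.7026)
v' = (-1.4693, 1.1480, 1.0800)
ω' = (0.1416, -1.4279, -0.2962)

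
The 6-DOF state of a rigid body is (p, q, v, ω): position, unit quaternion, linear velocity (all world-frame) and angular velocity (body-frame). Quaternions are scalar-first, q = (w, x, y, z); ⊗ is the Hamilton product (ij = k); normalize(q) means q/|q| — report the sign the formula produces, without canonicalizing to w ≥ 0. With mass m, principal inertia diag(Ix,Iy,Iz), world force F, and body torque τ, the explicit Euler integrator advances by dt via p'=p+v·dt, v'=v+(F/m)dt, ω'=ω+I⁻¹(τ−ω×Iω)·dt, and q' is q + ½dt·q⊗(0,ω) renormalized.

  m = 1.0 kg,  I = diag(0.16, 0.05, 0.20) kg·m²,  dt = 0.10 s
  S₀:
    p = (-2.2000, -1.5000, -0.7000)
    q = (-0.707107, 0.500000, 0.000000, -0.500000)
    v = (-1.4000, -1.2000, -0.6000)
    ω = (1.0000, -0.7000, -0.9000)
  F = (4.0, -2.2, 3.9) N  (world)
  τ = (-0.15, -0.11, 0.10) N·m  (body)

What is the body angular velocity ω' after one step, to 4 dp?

ω' = (0.8472, -0.9920, -0.8885)

ω×(Iω) gyroscopic = (0.0945, 0.0360, 0.0770)
angular accel α = (-1.5281, -2.9200, 0.1150)
ω' = ω + α·dt = (0.8472, -0.9920, -0.8885)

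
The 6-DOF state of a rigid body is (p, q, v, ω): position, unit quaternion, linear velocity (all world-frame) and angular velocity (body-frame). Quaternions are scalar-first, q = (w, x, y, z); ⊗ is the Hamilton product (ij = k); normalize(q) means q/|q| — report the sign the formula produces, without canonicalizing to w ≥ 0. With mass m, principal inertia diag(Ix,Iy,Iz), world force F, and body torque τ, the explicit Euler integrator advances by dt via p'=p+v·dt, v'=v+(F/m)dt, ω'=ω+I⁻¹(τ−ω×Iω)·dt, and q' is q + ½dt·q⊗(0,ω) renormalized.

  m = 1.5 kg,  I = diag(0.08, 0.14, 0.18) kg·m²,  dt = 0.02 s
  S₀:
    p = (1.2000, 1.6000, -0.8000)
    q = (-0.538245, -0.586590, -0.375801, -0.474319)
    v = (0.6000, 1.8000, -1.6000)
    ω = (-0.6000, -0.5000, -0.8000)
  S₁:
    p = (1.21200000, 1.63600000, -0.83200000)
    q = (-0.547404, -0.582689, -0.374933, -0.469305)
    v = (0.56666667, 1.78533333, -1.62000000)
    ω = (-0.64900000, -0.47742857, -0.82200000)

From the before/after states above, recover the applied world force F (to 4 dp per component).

F = (-2.5000, -1.1000, -1.5000)

Δv = v₁−v₀ = (-0.03333333, -0.01466667, -0.02000000)
F = m·Δv/dt = (-2.5000, -1.1000, -1.5000)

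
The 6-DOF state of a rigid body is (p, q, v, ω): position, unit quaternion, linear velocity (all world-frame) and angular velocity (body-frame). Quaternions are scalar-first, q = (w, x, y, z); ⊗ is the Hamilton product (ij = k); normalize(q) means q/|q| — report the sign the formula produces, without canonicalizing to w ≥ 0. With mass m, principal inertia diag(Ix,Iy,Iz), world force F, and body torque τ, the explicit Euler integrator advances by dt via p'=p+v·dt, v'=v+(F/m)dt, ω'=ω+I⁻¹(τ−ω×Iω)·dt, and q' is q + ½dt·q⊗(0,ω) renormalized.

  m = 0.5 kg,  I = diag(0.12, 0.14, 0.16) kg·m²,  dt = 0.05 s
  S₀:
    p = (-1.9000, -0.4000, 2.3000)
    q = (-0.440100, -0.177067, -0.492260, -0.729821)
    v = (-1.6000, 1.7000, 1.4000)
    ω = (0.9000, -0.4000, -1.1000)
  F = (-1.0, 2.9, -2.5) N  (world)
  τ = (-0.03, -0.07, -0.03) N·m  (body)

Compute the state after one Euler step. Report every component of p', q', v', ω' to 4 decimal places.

linear accel F/m = (-2.0000, 5.8000, -5.0000)
p + v·dt = (-1.9800, -0.3150, 2.3700)
v' = v + a·dt = (-1.7000, 1.9900, 1.1500)
gyro term ω×Iω = (0.0088, 0.0396, -0.0072)
(τ − ω×Iω)/I = (-0.3233, -0.7829, -0.1425)
ω + α·dt = (0.8838, -0.4391, -1.1071)
q⊗(0,ω) = (-0.8403468, -0.1465324, -0.6755726, 0.9979708)
q + ½dt·q⊗(0,ω), renormalized = (-0.4608, -0.1806, -0.5088, -0.7044)

p' = (-1.9800, -0.3150, 2.3700)
q' = (-0.4608, -0.1806, -0.5088, -0.7044)
v' = (-1.7000, 1.9900, 1.1500)
ω' = (0.8838, -0.4391, -1.1071)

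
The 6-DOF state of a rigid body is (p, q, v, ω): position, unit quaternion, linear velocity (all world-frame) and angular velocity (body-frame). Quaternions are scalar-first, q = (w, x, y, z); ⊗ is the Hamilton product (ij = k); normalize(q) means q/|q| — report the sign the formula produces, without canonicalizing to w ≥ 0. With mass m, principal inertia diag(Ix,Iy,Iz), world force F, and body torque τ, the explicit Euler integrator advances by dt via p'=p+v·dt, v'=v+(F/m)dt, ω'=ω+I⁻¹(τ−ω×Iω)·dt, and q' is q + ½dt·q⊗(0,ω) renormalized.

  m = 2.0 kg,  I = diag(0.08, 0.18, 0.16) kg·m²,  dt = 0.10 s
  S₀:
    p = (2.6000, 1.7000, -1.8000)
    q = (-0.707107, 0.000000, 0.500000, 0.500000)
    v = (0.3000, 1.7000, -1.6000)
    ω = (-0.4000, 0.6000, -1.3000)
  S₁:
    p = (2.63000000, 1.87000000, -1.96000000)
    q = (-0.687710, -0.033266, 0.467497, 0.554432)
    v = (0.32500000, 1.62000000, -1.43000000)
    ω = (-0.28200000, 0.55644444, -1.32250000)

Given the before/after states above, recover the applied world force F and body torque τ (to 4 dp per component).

F = (0.5000, -1.6000, 3.4000)
τ = (0.1100, -0.1200, -0.0600)

Δv = v₁−v₀ = (0.02500000, -0.08000000, 0.17000000)
F = m·Δv/dt = (0.5000, -1.6000, 3.4000)
Δω = ω₁−ω₀ = (0.11800000, -0.04355556, -0.02250000)
precession coupling = (0.0156, -0.0416, -0.0240)
I·α + gyro = (0.1100, -0.1200, -0.0600)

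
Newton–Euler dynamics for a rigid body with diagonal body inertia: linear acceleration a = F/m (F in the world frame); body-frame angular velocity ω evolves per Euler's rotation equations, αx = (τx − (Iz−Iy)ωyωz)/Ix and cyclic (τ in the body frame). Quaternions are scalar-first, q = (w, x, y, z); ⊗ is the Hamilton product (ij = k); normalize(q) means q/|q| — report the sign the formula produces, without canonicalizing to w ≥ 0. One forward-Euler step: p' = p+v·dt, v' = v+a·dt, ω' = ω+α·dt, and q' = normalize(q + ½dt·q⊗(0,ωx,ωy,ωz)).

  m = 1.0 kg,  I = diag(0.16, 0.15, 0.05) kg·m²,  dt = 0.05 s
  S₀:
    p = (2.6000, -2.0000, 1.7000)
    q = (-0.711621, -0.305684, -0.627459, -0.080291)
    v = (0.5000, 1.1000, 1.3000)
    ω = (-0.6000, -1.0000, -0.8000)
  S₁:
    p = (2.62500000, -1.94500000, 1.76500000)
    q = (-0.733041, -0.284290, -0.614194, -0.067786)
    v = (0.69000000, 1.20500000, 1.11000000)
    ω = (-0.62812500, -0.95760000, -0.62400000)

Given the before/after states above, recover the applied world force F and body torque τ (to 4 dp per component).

v₁ − v₀ = (0.19000000, 0.10500000, -0.19000000)
F = m·Δv/dt = (3.8000, 2.1000, -3.8000)
ω₁ − ω₀ = (-0.02812500, 0.04240000, 0.17600000)
gyro term ω₀×Iω₀ = (-0.0800, 0.0528, -0.0060)
τ = I·(Δω/dt) + ω₀×(Iω₀) = (-0.1700, 0.1800, 0.1700)

F = (3.8000, 2.1000, -3.8000)
τ = (-0.1700, 0.1800, 0.1700)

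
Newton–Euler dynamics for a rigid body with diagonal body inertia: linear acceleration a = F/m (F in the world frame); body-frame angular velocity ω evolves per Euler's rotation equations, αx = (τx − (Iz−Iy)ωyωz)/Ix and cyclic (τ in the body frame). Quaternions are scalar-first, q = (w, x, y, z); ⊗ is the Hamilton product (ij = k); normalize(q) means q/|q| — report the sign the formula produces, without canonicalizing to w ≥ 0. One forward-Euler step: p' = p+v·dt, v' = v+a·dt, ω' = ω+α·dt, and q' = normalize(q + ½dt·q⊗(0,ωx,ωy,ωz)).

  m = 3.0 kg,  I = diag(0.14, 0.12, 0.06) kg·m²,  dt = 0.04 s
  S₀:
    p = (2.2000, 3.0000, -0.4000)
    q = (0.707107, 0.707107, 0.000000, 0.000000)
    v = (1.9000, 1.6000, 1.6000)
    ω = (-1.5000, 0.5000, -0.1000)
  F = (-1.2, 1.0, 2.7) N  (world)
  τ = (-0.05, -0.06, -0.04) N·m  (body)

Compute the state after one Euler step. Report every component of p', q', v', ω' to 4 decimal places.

p' = (2.2760, 3.0640, -0.3360)
q' = (0.7280, 0.6855, 0.0085, 0.0057)
v' = (1.8840, 1.6133, 1.6360)
ω' = (-1.5151, 0.4760, -0.1367)

new position p' = (2.2760, 3.0640, -0.3360)
v + (F/m)dt = (1.8840, 1.6133, 1.6360)
precession coupling ω×(Iω) = (0.0030, 0.0120, 0.0150)
angular accel α = (-0.3786, -0.6000, -0.9167)
new body rate ω' = (-1.5151, 0.4760, -0.1367)
2q̇ = q⊗(0,ω) = (1.0606605, -1.0606605, 0.4242642, 0.2828428)
q' = normalize(q + ½dt·q⊗(0,ω)) = (0.7280, 0.6855, 0.0085, 0.0057)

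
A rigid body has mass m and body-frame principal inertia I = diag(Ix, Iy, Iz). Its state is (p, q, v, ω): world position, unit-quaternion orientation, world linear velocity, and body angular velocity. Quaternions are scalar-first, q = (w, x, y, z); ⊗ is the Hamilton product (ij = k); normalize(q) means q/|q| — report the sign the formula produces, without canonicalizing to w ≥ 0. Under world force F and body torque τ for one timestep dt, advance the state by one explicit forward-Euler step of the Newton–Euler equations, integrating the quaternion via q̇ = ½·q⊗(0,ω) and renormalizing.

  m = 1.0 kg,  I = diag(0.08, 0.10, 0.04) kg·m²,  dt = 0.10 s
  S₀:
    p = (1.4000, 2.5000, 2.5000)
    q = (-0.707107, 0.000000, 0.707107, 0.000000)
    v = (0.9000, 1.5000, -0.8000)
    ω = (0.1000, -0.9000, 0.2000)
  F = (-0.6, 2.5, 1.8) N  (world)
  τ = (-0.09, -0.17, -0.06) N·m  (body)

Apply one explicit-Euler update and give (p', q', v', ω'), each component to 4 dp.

precession coupling ω×(Iω) = (0.0108, 0.0008, -0.0018)
angular accel α = (-1.2600, -1.7080, -1.4550)
new body rate ω' = (-0.0260, -1.0708, 0.0545)
q⊗(0,ω) = (0.6363963, 0.0707107, 0.6363963, -0.2121321)
updated quaternion q' = (-0.6746, 0.0035, 0.7381, -0.0106)
a = (-0.6000, 2.5000, 1.8000)
p + v·dt = (1.4900, 2.6500, 2.4200)
new velocity v' = (0.8400, 1.7500, -0.6200)

p' = (1.4900, 2.6500, 2.4200)
q' = (-0.6746, 0.0035, 0.7381, -0.0106)
v' = (0.8400, 1.7500, -0.6200)
ω' = (-0.0260, -1.0708, 0.0545)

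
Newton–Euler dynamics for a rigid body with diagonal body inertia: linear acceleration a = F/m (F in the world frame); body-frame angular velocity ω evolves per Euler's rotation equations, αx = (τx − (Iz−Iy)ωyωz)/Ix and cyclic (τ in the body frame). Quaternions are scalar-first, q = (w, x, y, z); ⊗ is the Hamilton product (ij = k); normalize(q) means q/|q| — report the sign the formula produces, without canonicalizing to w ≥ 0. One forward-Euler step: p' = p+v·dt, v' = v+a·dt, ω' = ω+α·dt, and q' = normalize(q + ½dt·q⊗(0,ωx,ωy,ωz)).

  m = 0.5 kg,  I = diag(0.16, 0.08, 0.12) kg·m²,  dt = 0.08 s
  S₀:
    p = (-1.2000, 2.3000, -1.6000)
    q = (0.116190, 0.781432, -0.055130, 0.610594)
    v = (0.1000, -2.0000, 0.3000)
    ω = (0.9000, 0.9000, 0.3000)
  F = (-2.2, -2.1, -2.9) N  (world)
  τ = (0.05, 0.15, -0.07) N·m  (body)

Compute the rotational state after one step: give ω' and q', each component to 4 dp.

gyro term ω×Iω = (0.0108, 0.0108, -0.0648)
α = I⁻¹(τ − ω×Iω) = (0.2450, 1.7400, -0.0433)
ω' = ω + α·dt = (0.9196, 1.0392, 0.2965)
q⊗(0,ω) = (-0.8368500, -0.4615026, 0.4196760, 0.7877628)
q + ½dt·q⊗(0,ω), renormalized = (0.0826, 0.7619, -0.0383, 0.6412)

ω' = (0.9196, 1.0392, 0.2965)
q' = (0.0826, 0.7619, -0.0383, 0.6412)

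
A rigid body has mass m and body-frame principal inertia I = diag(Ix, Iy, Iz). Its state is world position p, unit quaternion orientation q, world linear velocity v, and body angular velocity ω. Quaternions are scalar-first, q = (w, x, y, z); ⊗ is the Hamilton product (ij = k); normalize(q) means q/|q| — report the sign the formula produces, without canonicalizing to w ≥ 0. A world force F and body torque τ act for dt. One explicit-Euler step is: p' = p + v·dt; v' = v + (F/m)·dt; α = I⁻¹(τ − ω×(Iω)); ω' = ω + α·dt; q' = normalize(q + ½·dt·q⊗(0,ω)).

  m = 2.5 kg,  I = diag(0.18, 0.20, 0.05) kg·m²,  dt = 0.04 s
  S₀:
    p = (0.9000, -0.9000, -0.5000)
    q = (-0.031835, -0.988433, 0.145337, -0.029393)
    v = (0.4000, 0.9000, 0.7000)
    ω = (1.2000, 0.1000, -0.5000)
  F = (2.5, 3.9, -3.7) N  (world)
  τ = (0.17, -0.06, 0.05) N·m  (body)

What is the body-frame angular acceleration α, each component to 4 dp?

α = (0.9028, 0.0900, 0.9520)

gyro term ω×Iω = (0.0075, -0.0780, 0.0024)
angular accel α = (0.9028, 0.0900, 0.9520)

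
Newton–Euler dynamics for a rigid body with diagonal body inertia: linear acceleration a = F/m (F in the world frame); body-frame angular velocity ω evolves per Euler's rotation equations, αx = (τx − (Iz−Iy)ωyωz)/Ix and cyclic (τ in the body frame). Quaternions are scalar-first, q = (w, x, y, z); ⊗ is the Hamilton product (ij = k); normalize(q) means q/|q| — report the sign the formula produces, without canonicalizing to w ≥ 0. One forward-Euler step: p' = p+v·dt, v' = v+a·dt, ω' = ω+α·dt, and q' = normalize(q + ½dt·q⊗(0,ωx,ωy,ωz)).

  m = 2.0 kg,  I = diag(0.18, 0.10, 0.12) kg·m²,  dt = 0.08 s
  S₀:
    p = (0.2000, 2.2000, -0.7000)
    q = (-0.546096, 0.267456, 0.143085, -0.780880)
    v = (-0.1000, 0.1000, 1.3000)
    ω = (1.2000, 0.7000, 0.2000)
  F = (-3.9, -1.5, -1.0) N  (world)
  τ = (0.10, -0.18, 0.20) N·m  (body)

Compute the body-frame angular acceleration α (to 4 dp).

α = (0.5400, -1.9440, 2.2267)

gyro term ω×Iω = (0.0028, 0.0144, -0.0672)
α = I⁻¹(τ − ω×Iω) = (0.5400, -1.9440, 2.2267)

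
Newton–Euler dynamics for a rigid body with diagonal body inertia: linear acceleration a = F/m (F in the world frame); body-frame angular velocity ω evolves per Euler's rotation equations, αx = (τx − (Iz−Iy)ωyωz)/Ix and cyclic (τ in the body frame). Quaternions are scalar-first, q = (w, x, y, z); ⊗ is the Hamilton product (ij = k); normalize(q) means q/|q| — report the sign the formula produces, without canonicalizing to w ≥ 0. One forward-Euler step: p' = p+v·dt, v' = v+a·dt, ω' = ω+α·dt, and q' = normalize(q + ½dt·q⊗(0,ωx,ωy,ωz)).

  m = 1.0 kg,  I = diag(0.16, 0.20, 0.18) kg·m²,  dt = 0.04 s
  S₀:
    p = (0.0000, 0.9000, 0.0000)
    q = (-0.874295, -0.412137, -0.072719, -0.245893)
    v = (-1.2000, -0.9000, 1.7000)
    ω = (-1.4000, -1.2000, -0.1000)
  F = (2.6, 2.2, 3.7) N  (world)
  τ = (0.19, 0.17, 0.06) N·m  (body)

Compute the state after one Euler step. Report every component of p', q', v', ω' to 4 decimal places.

a = F/m = (2.6000, 2.2000, 3.7000)
p' = p + v·dt = (-0.0480, 0.8640, 0.0680)
new velocity v' = (-1.0960, -0.8120, 1.8480)
angular accel α = (1.2025, 0.8640, -0.0400)
new body rate ω' = (-1.3519, -1.1654, -0.1016)
2q̇ = q⊗(0,ω) = (-0.6888439, 0.9362133, 1.3521905, 0.4801873)
updated quaternion q' = (-0.8875, -0.3931, -0.0456, -0.2361)

p' = (-0.0480, 0.8640, 0.0680)
q' = (-0.8875, -0.3931, -0.0456, -0.2361)
v' = (-1.0960, -0.8120, 1.8480)
ω' = (-1.3519, -1.1654, -0.1016)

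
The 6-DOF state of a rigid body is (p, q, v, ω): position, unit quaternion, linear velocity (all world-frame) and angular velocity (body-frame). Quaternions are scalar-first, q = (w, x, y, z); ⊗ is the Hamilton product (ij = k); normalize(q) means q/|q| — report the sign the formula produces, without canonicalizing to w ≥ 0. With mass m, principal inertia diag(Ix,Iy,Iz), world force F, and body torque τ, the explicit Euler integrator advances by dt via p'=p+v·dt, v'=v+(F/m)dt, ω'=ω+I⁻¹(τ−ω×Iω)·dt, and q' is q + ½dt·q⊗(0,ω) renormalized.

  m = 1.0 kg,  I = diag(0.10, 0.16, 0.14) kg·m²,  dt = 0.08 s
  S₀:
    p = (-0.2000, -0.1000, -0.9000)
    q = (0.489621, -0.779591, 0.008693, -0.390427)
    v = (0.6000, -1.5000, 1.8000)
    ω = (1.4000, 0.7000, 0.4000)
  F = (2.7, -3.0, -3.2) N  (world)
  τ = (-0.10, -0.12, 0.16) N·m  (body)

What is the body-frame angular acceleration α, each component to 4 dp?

ω×(Iω) gyroscopic = (-0.0056, -0.0224, 0.0588)
(τ − ω×Iω)/I = (-0.9440, -0.6100, 0.7229)

α = (-0.9440, -0.6100, 0.7229)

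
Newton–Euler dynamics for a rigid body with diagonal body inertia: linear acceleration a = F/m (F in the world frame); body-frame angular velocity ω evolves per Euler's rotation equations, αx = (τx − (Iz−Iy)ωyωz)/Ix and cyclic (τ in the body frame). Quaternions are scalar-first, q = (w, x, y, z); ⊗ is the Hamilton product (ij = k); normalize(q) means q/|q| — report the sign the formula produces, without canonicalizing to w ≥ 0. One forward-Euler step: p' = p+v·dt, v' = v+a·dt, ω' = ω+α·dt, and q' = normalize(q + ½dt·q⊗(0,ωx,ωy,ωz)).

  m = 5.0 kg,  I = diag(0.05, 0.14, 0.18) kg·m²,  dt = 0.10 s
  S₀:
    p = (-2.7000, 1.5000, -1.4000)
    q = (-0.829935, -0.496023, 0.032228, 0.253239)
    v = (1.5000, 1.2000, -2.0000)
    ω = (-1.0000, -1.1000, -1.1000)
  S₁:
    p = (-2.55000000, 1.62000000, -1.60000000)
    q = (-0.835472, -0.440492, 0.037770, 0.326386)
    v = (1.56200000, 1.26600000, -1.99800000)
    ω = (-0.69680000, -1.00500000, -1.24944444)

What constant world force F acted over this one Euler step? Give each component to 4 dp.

F = (3.1000, 3.3000, 0.1000)

Δv = v₁−v₀ = (0.06200000, 0.06600000, 0.00200000)
m·(v₁−v₀)/dt = (3.1000, 3.3000, 0.1000)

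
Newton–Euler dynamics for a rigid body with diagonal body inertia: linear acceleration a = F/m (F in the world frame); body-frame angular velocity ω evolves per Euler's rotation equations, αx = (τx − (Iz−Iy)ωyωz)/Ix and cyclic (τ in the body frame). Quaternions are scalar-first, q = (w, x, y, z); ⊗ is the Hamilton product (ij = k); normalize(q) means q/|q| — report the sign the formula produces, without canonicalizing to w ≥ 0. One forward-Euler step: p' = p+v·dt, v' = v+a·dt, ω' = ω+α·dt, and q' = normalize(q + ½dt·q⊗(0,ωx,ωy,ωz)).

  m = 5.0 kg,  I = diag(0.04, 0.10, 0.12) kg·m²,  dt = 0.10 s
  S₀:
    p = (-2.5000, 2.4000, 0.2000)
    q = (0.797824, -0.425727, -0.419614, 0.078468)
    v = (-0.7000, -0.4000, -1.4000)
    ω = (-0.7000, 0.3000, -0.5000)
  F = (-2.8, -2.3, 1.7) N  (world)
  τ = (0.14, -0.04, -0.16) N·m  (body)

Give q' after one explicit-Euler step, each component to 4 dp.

q' = (0.7904, -0.4439, -0.4206, 0.0374)

Hamilton product q⊗(0,ω) = (-0.1328907, -0.3722102, -0.0284439, -0.8203599)
updated quaternion q' = (0.7904, -0.4439, -0.4206, 0.0374)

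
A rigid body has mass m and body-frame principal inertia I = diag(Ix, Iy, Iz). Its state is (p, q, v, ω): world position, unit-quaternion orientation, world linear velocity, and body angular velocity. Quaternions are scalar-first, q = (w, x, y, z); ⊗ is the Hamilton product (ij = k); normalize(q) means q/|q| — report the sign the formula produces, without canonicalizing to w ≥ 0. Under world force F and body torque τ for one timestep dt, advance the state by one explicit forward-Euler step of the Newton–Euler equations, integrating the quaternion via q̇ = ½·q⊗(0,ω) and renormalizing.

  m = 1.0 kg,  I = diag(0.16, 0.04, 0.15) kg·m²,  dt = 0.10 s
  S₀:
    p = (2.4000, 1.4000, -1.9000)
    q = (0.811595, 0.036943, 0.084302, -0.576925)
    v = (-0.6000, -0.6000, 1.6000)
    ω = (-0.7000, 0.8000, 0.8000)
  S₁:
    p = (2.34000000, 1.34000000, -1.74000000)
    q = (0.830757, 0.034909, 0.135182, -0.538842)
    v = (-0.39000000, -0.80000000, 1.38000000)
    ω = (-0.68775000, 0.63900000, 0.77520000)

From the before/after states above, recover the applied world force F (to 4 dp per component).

F = (2.1000, -2.0000, -2.2000)

v₁ − v₀ = (0.21000000, -0.20000000, -0.22000000)
applied force F = (2.1000, -2.0000, -2.2000)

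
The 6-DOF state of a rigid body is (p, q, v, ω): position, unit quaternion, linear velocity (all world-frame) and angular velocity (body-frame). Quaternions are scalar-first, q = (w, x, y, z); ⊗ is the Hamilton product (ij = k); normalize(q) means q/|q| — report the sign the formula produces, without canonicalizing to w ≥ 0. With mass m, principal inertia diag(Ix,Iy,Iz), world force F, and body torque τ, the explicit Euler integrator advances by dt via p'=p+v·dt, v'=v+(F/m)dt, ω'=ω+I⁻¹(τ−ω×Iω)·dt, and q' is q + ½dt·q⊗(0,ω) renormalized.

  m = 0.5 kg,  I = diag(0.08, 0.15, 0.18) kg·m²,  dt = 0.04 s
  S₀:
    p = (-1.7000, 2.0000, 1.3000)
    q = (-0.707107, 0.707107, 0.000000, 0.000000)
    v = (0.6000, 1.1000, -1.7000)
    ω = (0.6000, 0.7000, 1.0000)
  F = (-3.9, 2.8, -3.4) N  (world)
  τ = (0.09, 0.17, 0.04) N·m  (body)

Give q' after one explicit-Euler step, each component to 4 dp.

q' = (-0.7153, 0.6984, -0.0240, -0.0042)

Hamilton product q⊗(0,ω) = (-0.4242642, -0.4242642, -1.2020819, -0.2121321)
q' = normalize(q + ½dt·q⊗(0,ω)) = (-0.7153, 0.6984, -0.0240, -0.0042)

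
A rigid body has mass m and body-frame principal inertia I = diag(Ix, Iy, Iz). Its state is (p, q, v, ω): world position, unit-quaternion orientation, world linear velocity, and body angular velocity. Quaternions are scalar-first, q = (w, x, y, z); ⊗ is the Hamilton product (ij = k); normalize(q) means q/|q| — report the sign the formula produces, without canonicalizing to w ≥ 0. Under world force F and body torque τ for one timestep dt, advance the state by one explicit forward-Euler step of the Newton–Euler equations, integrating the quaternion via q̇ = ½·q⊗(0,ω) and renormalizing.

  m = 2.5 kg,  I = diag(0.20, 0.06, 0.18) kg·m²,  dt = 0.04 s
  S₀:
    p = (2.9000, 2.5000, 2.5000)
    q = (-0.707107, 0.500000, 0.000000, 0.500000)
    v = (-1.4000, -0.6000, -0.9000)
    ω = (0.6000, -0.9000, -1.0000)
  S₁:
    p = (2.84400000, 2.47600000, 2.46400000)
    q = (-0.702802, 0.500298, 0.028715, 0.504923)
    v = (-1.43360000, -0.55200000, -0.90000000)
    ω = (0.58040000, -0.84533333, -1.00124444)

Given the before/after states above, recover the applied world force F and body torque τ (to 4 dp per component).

rate change Δω = (-0.01960000, 0.05466667, -0.00124444)
ω₀×(Iω₀) = (0.1080, -0.0120, 0.0756)
applied torque τ = (0.0100, 0.0700, 0.0700)
velocity change Δv = (-0.03360000, 0.04800000, 0.00000000)
m·(v₁−v₀)/dt = (-2.1000, 3.0000, 0.0000)

F = (-2.1000, 3.0000, 0.0000)
τ = (0.0100, 0.0700, 0.0700)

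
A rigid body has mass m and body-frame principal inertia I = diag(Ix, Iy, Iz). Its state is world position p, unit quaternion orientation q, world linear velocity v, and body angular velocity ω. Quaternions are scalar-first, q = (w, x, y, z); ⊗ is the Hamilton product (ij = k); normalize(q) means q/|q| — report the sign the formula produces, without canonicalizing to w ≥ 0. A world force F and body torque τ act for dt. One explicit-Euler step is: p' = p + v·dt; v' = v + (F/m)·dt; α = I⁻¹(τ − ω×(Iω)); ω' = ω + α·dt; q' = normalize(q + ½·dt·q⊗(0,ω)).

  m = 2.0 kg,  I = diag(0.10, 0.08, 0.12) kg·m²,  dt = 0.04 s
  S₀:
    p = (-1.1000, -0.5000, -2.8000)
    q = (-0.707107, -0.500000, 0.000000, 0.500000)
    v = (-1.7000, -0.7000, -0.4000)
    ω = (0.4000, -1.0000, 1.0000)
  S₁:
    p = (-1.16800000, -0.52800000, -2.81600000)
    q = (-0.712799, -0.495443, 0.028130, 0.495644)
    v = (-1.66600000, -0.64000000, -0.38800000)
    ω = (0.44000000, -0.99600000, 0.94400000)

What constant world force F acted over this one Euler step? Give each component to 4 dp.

Δv = v₁−v₀ = (0.03400000, 0.06000000, 0.01200000)
applied force F = (1.7000, 3.0000, 0.6000)

F = (1.7000, 3.0000, 0.6000)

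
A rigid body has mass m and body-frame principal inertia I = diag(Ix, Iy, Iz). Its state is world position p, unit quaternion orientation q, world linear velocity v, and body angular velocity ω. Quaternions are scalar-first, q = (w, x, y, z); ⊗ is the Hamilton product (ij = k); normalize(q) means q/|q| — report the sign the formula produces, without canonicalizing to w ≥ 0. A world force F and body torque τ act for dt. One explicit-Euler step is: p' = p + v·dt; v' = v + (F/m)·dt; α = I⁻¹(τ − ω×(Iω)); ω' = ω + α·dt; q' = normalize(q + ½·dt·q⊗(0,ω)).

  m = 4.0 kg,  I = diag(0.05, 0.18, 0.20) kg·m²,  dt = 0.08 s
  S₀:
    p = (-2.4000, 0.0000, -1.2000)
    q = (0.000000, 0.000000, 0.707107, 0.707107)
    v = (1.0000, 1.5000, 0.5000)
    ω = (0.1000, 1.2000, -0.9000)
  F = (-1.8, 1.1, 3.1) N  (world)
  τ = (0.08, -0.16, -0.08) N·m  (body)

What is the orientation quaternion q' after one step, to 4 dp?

q' = (-0.0085, -0.0593, 0.7087, 0.7030)

2q̇ = q⊗(0,ω) = (-0.2121321, -1.4849247, 0.0707107, -0.0707107)
q + ½dt·q⊗(0,ω), renormalized = (-0.0085, -0.0593, 0.7087, 0.7030)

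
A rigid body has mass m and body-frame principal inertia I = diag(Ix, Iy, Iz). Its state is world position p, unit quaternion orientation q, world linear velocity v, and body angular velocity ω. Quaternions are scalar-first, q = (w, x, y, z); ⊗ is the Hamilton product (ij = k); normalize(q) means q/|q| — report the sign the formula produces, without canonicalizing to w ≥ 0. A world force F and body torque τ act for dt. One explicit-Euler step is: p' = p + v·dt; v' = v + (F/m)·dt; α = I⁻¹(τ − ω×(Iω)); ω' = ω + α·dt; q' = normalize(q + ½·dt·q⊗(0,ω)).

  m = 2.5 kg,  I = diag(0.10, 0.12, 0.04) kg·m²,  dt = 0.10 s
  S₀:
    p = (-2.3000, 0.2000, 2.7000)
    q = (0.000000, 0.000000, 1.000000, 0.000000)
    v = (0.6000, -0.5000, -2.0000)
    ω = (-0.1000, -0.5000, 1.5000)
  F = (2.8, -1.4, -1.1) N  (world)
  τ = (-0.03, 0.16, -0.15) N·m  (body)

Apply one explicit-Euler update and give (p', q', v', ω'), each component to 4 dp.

a = F/m = (1.1200, -0.5600, -0.4400)
p + v·dt = (-2.2400, 0.1500, 2.5000)
new velocity v' = (0.7120, -0.5560, -2.0440)
(τ − ω×Iω)/I = (-0.9000, 1.4083, -3.7750)
ω' = ω + α·dt = (-0.1900, -0.3592, 1.1225)
Hamilton product q⊗(0,ω) = (0.5000000, 1.5000000, 0.0000000, 0.1000000)
q + ½dt·q⊗(0,ω), renormalized = (0.0249, 0.0748, 0.9969, 0.0050)

p' = (-2.2400, 0.1500, 2.5000)
q' = (0.0249, 0.0748, 0.9969, 0.0050)
v' = (0.7120, -0.5560, -2.0440)
ω' = (-0.1900, -0.3592, 1.1225)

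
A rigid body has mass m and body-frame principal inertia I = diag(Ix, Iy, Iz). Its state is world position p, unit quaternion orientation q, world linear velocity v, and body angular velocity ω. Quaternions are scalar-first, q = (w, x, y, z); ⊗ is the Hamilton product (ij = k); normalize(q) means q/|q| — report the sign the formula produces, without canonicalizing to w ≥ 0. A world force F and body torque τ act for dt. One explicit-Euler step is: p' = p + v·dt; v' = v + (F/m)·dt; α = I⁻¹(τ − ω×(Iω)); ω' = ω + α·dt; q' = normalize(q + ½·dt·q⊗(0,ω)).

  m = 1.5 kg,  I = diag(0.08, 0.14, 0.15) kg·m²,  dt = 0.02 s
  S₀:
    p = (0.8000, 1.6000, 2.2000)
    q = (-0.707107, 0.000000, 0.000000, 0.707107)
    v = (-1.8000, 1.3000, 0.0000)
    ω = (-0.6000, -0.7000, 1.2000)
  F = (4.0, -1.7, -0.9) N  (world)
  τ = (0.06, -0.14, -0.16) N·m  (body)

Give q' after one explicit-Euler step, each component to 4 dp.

2q̇ = q⊗(0,ω) = (-0.8485284, 0.9192391, 0.0707107, -0.8485284)
updated quaternion q' = (-0.7155, 0.0092, 0.0007, 0.6985)

q' = (-0.7155, 0.0092, 0.0007, 0.6985)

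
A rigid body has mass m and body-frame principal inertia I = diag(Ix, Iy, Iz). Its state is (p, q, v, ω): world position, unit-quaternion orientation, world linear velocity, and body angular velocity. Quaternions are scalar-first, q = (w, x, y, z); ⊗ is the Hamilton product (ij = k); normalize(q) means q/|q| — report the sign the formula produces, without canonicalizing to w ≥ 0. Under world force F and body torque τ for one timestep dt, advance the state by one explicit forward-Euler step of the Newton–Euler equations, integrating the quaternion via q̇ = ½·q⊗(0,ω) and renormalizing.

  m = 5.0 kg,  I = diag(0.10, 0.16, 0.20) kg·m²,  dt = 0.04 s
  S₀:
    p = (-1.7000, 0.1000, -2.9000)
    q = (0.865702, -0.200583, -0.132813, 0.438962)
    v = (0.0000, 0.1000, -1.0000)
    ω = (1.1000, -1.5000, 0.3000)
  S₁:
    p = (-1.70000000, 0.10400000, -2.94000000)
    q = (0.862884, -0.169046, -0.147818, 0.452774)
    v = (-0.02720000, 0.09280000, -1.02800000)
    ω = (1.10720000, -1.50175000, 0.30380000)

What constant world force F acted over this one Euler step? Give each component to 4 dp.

F = (-3.4000, -0.9000, -3.5000)

Δv = v₁−v₀ = (-0.02720000, -0.00720000, -0.02800000)
m·(v₁−v₀)/dt = (-3.4000, -0.9000, -3.5000)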